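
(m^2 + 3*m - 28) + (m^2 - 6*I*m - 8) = 2*m^2 + 3*m - 6*I*m - 36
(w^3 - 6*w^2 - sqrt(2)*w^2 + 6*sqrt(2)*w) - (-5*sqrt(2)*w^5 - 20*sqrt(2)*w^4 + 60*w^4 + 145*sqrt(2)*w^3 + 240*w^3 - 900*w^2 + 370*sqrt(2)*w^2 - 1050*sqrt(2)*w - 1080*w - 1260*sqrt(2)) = 5*sqrt(2)*w^5 - 60*w^4 + 20*sqrt(2)*w^4 - 239*w^3 - 145*sqrt(2)*w^3 - 371*sqrt(2)*w^2 + 894*w^2 + 1080*w + 1056*sqrt(2)*w + 1260*sqrt(2)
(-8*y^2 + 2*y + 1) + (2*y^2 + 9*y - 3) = -6*y^2 + 11*y - 2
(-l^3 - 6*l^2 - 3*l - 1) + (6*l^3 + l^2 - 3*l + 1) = 5*l^3 - 5*l^2 - 6*l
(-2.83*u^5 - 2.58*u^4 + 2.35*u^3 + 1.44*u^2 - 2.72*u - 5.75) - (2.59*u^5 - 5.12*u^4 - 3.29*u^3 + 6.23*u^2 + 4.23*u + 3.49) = -5.42*u^5 + 2.54*u^4 + 5.64*u^3 - 4.79*u^2 - 6.95*u - 9.24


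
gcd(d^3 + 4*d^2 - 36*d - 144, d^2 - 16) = d + 4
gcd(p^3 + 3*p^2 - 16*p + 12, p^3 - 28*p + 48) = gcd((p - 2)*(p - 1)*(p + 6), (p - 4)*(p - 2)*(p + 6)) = p^2 + 4*p - 12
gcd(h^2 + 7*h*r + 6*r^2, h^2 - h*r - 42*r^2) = h + 6*r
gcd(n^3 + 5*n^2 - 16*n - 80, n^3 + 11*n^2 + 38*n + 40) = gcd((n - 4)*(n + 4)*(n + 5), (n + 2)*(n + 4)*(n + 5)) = n^2 + 9*n + 20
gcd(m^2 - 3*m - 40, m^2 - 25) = m + 5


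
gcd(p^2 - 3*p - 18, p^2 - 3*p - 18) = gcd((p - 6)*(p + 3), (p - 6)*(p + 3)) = p^2 - 3*p - 18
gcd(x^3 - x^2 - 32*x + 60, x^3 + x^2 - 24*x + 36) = x^2 + 4*x - 12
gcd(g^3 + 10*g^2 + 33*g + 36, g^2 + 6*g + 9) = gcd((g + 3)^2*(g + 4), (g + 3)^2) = g^2 + 6*g + 9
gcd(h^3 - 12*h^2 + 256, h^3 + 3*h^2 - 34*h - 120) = h + 4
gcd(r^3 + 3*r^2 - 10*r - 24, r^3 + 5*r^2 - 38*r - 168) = r + 4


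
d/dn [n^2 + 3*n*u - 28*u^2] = 2*n + 3*u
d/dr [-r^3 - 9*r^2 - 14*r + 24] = -3*r^2 - 18*r - 14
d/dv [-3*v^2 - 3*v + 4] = -6*v - 3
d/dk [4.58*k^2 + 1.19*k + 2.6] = 9.16*k + 1.19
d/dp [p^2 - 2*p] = 2*p - 2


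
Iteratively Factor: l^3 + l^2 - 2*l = (l - 1)*(l^2 + 2*l) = l*(l - 1)*(l + 2)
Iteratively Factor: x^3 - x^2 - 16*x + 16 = (x - 4)*(x^2 + 3*x - 4) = (x - 4)*(x - 1)*(x + 4)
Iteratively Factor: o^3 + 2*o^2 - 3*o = (o + 3)*(o^2 - o) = (o - 1)*(o + 3)*(o)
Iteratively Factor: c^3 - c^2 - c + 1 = (c - 1)*(c^2 - 1) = (c - 1)*(c + 1)*(c - 1)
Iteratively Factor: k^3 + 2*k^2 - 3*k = (k)*(k^2 + 2*k - 3) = k*(k - 1)*(k + 3)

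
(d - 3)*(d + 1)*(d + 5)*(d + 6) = d^4 + 9*d^3 + 5*d^2 - 93*d - 90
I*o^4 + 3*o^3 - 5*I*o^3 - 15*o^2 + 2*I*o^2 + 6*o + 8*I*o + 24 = (o - 4)*(o - 2)*(o - 3*I)*(I*o + I)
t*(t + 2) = t^2 + 2*t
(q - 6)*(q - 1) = q^2 - 7*q + 6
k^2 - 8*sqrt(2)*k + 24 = (k - 6*sqrt(2))*(k - 2*sqrt(2))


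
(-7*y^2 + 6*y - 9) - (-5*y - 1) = -7*y^2 + 11*y - 8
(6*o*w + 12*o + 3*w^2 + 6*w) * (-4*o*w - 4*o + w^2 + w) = -24*o^2*w^2 - 72*o^2*w - 48*o^2 - 6*o*w^3 - 18*o*w^2 - 12*o*w + 3*w^4 + 9*w^3 + 6*w^2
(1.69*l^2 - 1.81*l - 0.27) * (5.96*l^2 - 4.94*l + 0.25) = 10.0724*l^4 - 19.1362*l^3 + 7.7547*l^2 + 0.8813*l - 0.0675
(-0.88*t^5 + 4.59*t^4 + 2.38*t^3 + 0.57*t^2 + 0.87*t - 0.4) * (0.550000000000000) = -0.484*t^5 + 2.5245*t^4 + 1.309*t^3 + 0.3135*t^2 + 0.4785*t - 0.22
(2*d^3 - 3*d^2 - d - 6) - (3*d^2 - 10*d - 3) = 2*d^3 - 6*d^2 + 9*d - 3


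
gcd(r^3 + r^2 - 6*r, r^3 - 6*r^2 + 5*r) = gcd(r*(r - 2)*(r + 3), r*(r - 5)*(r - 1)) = r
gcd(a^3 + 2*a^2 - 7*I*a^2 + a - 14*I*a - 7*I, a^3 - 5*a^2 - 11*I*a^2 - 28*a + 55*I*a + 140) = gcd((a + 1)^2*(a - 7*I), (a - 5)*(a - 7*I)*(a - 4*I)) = a - 7*I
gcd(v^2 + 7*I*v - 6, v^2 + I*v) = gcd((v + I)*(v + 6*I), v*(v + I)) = v + I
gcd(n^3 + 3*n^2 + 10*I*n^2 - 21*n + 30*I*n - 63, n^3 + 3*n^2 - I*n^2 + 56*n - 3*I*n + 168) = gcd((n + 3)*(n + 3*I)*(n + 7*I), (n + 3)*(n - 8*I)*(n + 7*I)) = n^2 + n*(3 + 7*I) + 21*I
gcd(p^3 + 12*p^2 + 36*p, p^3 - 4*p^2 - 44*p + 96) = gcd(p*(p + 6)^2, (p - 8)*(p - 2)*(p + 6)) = p + 6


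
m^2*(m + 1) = m^3 + m^2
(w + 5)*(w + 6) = w^2 + 11*w + 30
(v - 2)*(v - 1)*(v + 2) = v^3 - v^2 - 4*v + 4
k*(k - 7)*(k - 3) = k^3 - 10*k^2 + 21*k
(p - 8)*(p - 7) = p^2 - 15*p + 56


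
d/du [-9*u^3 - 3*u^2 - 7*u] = -27*u^2 - 6*u - 7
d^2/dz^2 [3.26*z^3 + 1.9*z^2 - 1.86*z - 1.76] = 19.56*z + 3.8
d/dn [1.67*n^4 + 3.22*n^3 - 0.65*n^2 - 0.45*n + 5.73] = 6.68*n^3 + 9.66*n^2 - 1.3*n - 0.45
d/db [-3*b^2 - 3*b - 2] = -6*b - 3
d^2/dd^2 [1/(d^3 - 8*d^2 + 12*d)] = 2*(d*(8 - 3*d)*(d^2 - 8*d + 12) + (3*d^2 - 16*d + 12)^2)/(d^3*(d^2 - 8*d + 12)^3)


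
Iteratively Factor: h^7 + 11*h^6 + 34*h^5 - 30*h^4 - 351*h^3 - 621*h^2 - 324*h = (h + 3)*(h^6 + 8*h^5 + 10*h^4 - 60*h^3 - 171*h^2 - 108*h) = (h - 3)*(h + 3)*(h^5 + 11*h^4 + 43*h^3 + 69*h^2 + 36*h) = (h - 3)*(h + 3)^2*(h^4 + 8*h^3 + 19*h^2 + 12*h) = (h - 3)*(h + 1)*(h + 3)^2*(h^3 + 7*h^2 + 12*h) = h*(h - 3)*(h + 1)*(h + 3)^2*(h^2 + 7*h + 12) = h*(h - 3)*(h + 1)*(h + 3)^2*(h + 4)*(h + 3)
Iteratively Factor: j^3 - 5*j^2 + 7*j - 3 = (j - 1)*(j^2 - 4*j + 3) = (j - 3)*(j - 1)*(j - 1)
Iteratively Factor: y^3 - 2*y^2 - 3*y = (y)*(y^2 - 2*y - 3) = y*(y + 1)*(y - 3)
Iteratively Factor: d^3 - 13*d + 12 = (d + 4)*(d^2 - 4*d + 3) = (d - 1)*(d + 4)*(d - 3)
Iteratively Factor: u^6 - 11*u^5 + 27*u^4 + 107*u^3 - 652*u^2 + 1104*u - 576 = (u - 3)*(u^5 - 8*u^4 + 3*u^3 + 116*u^2 - 304*u + 192) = (u - 4)*(u - 3)*(u^4 - 4*u^3 - 13*u^2 + 64*u - 48) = (u - 4)*(u - 3)^2*(u^3 - u^2 - 16*u + 16) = (u - 4)*(u - 3)^2*(u + 4)*(u^2 - 5*u + 4) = (u - 4)^2*(u - 3)^2*(u + 4)*(u - 1)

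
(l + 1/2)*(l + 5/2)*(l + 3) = l^3 + 6*l^2 + 41*l/4 + 15/4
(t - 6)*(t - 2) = t^2 - 8*t + 12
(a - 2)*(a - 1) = a^2 - 3*a + 2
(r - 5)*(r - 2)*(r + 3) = r^3 - 4*r^2 - 11*r + 30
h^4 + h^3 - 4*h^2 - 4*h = h*(h - 2)*(h + 1)*(h + 2)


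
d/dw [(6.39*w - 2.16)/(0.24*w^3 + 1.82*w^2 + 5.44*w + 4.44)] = (-3.0672*w^3 - 10.0746*w^2 + 7.8624*w + 40.122)/(0.0576*w^6 + 0.8736*w^5 + 5.9236*w^4 + 21.9328*w^3 + 45.7552*w^2 + 48.3072*w + 19.7136)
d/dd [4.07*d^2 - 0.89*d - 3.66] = 8.14*d - 0.89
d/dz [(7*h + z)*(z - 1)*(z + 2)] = 14*h*z + 7*h + 3*z^2 + 2*z - 2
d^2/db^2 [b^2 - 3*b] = 2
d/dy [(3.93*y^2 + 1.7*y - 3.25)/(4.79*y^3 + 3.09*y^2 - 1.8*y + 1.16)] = (-18.8247*y^4 - 16.286*y^3 + 34.3755*y^2 + 29.2026*y - 3.878)/(22.9441*y^6 + 29.6022*y^5 - 7.6959*y^4 - 0.0112000000000005*y^3 + 10.4088*y^2 - 4.176*y + 1.3456)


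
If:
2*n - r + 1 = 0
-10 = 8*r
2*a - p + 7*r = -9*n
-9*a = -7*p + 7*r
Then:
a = 987/40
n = -9/8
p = 1219/40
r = -5/4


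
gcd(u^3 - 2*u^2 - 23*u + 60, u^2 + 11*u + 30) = u + 5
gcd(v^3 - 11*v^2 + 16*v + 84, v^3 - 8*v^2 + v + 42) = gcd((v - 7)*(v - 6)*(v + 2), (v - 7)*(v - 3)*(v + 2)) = v^2 - 5*v - 14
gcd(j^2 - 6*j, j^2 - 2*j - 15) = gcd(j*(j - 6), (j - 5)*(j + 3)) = 1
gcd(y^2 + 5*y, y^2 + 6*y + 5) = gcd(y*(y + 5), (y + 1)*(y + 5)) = y + 5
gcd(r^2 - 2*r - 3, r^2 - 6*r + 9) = r - 3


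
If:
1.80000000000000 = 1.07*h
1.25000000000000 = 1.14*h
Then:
No Solution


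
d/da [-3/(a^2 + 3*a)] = 3*(2*a + 3)/(a^2*(a + 3)^2)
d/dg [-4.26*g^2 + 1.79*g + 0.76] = 1.79 - 8.52*g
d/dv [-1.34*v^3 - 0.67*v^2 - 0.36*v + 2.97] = -4.02*v^2 - 1.34*v - 0.36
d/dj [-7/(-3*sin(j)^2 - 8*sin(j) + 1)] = -14*(3*sin(j) + 4)*cos(j)/(3*sin(j)^2 + 8*sin(j) - 1)^2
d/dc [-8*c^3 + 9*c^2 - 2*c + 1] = -24*c^2 + 18*c - 2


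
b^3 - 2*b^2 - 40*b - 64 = (b - 8)*(b + 2)*(b + 4)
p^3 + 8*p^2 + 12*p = p*(p + 2)*(p + 6)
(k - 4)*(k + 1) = k^2 - 3*k - 4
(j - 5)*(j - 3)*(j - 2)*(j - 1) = j^4 - 11*j^3 + 41*j^2 - 61*j + 30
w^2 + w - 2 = (w - 1)*(w + 2)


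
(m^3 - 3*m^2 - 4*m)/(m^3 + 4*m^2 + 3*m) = (m - 4)/(m + 3)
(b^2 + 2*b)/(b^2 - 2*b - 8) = b/(b - 4)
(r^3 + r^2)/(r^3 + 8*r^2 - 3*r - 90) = r^2*(r + 1)/(r^3 + 8*r^2 - 3*r - 90)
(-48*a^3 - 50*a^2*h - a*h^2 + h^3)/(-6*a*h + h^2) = (48*a^3 + 50*a^2*h + a*h^2 - h^3)/(h*(6*a - h))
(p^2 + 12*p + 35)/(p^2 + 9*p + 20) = (p + 7)/(p + 4)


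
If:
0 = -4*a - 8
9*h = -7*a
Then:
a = -2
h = 14/9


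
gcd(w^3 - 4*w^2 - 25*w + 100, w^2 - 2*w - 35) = w + 5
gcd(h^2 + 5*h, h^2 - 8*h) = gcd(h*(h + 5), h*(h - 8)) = h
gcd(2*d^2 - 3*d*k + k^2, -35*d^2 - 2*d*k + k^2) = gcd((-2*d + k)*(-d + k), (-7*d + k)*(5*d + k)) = 1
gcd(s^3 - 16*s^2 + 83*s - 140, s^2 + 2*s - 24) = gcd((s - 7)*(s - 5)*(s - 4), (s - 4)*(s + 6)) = s - 4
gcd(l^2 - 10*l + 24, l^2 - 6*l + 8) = l - 4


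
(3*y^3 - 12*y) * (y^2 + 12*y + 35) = 3*y^5 + 36*y^4 + 93*y^3 - 144*y^2 - 420*y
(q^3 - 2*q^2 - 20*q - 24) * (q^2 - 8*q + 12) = q^5 - 10*q^4 + 8*q^3 + 112*q^2 - 48*q - 288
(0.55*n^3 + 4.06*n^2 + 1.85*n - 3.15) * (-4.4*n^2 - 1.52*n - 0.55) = -2.42*n^5 - 18.7*n^4 - 14.6137*n^3 + 8.815*n^2 + 3.7705*n + 1.7325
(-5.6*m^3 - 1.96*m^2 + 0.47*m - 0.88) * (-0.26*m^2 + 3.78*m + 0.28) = 1.456*m^5 - 20.6584*m^4 - 9.099*m^3 + 1.4566*m^2 - 3.1948*m - 0.2464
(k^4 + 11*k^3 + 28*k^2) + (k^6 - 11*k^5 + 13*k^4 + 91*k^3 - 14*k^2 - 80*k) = k^6 - 11*k^5 + 14*k^4 + 102*k^3 + 14*k^2 - 80*k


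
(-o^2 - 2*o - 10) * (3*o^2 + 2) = -3*o^4 - 6*o^3 - 32*o^2 - 4*o - 20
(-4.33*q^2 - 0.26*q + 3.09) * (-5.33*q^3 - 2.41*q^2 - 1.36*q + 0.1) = 23.0789*q^5 + 11.8211*q^4 - 9.9543*q^3 - 7.5263*q^2 - 4.2284*q + 0.309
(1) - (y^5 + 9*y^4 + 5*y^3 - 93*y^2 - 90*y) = -y^5 - 9*y^4 - 5*y^3 + 93*y^2 + 90*y + 1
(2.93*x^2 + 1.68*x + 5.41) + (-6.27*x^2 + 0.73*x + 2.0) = -3.34*x^2 + 2.41*x + 7.41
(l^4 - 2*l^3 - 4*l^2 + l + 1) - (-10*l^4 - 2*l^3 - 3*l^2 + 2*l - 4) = 11*l^4 - l^2 - l + 5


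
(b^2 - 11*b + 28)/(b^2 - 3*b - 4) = (b - 7)/(b + 1)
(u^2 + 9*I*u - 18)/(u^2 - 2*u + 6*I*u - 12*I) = (u + 3*I)/(u - 2)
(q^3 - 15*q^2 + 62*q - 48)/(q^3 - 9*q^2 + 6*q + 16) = (q^2 - 7*q + 6)/(q^2 - q - 2)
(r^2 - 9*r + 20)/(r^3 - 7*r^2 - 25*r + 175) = (r - 4)/(r^2 - 2*r - 35)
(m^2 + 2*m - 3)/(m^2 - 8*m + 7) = (m + 3)/(m - 7)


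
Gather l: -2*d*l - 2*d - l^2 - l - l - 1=-2*d - l^2 + l*(-2*d - 2) - 1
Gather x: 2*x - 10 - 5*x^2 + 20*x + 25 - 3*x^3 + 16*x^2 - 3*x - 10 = -3*x^3 + 11*x^2 + 19*x + 5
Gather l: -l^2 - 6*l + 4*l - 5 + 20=-l^2 - 2*l + 15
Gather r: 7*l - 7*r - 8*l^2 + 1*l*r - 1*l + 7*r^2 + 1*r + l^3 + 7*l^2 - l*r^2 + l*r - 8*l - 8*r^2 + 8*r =l^3 - l^2 - 2*l + r^2*(-l - 1) + r*(2*l + 2)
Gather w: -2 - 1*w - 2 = -w - 4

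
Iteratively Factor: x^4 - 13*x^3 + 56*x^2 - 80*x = (x - 4)*(x^3 - 9*x^2 + 20*x) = (x - 5)*(x - 4)*(x^2 - 4*x) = x*(x - 5)*(x - 4)*(x - 4)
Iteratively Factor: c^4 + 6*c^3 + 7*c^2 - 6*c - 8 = (c + 2)*(c^3 + 4*c^2 - c - 4) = (c + 1)*(c + 2)*(c^2 + 3*c - 4) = (c + 1)*(c + 2)*(c + 4)*(c - 1)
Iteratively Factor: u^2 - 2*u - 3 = (u - 3)*(u + 1)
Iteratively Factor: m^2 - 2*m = (m)*(m - 2)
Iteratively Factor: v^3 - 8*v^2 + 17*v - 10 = (v - 2)*(v^2 - 6*v + 5) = (v - 2)*(v - 1)*(v - 5)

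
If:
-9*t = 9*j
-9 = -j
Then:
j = 9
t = -9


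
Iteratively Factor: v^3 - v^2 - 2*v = (v + 1)*(v^2 - 2*v) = (v - 2)*(v + 1)*(v)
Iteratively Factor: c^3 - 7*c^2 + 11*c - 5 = (c - 5)*(c^2 - 2*c + 1) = (c - 5)*(c - 1)*(c - 1)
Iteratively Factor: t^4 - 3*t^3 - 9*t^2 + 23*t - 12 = (t - 1)*(t^3 - 2*t^2 - 11*t + 12) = (t - 1)*(t + 3)*(t^2 - 5*t + 4) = (t - 4)*(t - 1)*(t + 3)*(t - 1)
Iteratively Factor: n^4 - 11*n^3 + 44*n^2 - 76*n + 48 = (n - 3)*(n^3 - 8*n^2 + 20*n - 16) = (n - 4)*(n - 3)*(n^2 - 4*n + 4) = (n - 4)*(n - 3)*(n - 2)*(n - 2)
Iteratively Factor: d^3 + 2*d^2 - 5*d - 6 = (d + 1)*(d^2 + d - 6) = (d + 1)*(d + 3)*(d - 2)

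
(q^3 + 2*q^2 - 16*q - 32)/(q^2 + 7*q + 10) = (q^2 - 16)/(q + 5)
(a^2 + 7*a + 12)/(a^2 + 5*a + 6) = (a + 4)/(a + 2)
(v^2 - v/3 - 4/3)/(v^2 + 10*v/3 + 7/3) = (3*v - 4)/(3*v + 7)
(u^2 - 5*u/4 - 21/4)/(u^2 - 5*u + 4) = (4*u^2 - 5*u - 21)/(4*(u^2 - 5*u + 4))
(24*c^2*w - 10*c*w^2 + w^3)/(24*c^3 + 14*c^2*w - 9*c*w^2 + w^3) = w/(c + w)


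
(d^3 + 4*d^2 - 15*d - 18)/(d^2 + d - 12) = (d^2 + 7*d + 6)/(d + 4)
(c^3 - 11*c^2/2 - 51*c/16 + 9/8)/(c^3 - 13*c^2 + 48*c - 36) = (c^2 + c/2 - 3/16)/(c^2 - 7*c + 6)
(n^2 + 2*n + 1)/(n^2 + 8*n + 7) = (n + 1)/(n + 7)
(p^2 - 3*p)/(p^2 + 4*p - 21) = p/(p + 7)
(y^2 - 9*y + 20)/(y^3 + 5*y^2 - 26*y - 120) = (y - 4)/(y^2 + 10*y + 24)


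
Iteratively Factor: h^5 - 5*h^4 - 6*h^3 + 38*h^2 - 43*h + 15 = (h - 1)*(h^4 - 4*h^3 - 10*h^2 + 28*h - 15) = (h - 1)^2*(h^3 - 3*h^2 - 13*h + 15) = (h - 1)^3*(h^2 - 2*h - 15) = (h - 1)^3*(h + 3)*(h - 5)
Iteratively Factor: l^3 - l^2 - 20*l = (l - 5)*(l^2 + 4*l) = (l - 5)*(l + 4)*(l)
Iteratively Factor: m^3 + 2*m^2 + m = (m + 1)*(m^2 + m) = (m + 1)^2*(m)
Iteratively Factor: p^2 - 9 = (p - 3)*(p + 3)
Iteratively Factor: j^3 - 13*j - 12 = (j - 4)*(j^2 + 4*j + 3) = (j - 4)*(j + 3)*(j + 1)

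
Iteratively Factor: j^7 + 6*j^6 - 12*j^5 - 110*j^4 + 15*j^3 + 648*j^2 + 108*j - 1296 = (j - 2)*(j^6 + 8*j^5 + 4*j^4 - 102*j^3 - 189*j^2 + 270*j + 648) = (j - 2)*(j + 3)*(j^5 + 5*j^4 - 11*j^3 - 69*j^2 + 18*j + 216) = (j - 2)^2*(j + 3)*(j^4 + 7*j^3 + 3*j^2 - 63*j - 108) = (j - 3)*(j - 2)^2*(j + 3)*(j^3 + 10*j^2 + 33*j + 36) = (j - 3)*(j - 2)^2*(j + 3)^2*(j^2 + 7*j + 12) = (j - 3)*(j - 2)^2*(j + 3)^2*(j + 4)*(j + 3)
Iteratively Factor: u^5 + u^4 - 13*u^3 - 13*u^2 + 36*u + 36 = (u - 3)*(u^4 + 4*u^3 - u^2 - 16*u - 12) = (u - 3)*(u - 2)*(u^3 + 6*u^2 + 11*u + 6) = (u - 3)*(u - 2)*(u + 1)*(u^2 + 5*u + 6) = (u - 3)*(u - 2)*(u + 1)*(u + 2)*(u + 3)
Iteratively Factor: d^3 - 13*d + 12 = (d - 3)*(d^2 + 3*d - 4) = (d - 3)*(d - 1)*(d + 4)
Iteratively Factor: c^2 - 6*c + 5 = (c - 5)*(c - 1)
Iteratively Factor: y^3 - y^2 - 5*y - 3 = (y - 3)*(y^2 + 2*y + 1) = (y - 3)*(y + 1)*(y + 1)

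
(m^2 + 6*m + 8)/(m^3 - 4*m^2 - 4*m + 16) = (m + 4)/(m^2 - 6*m + 8)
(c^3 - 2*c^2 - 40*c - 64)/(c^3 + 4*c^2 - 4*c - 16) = (c - 8)/(c - 2)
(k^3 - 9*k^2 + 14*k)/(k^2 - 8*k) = (k^2 - 9*k + 14)/(k - 8)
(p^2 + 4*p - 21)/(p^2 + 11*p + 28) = (p - 3)/(p + 4)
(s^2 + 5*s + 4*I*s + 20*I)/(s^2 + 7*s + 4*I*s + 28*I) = (s + 5)/(s + 7)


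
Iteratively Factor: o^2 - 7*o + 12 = (o - 4)*(o - 3)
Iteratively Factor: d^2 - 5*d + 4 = (d - 4)*(d - 1)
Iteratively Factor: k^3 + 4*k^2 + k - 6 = (k + 2)*(k^2 + 2*k - 3) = (k + 2)*(k + 3)*(k - 1)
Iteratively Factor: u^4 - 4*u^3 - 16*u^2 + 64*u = (u)*(u^3 - 4*u^2 - 16*u + 64) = u*(u + 4)*(u^2 - 8*u + 16) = u*(u - 4)*(u + 4)*(u - 4)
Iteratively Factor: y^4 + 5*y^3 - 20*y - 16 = (y - 2)*(y^3 + 7*y^2 + 14*y + 8) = (y - 2)*(y + 1)*(y^2 + 6*y + 8) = (y - 2)*(y + 1)*(y + 2)*(y + 4)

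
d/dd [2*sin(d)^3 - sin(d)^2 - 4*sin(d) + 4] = 2*(3*sin(d)^2 - sin(d) - 2)*cos(d)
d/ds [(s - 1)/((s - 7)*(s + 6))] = (-s^2 + 2*s - 43)/(s^4 - 2*s^3 - 83*s^2 + 84*s + 1764)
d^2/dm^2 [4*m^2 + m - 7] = 8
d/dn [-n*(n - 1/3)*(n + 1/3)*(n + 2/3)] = -4*n^3 - 2*n^2 + 2*n/9 + 2/27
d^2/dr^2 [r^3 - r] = 6*r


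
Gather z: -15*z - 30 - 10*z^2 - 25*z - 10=-10*z^2 - 40*z - 40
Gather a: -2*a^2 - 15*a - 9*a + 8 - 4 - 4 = -2*a^2 - 24*a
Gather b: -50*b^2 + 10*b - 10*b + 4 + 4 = 8 - 50*b^2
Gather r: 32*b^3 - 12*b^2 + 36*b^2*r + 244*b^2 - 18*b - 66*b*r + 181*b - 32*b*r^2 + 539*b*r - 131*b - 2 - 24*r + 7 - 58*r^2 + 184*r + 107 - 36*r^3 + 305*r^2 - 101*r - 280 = 32*b^3 + 232*b^2 + 32*b - 36*r^3 + r^2*(247 - 32*b) + r*(36*b^2 + 473*b + 59) - 168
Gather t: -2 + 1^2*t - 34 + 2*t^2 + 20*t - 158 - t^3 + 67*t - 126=-t^3 + 2*t^2 + 88*t - 320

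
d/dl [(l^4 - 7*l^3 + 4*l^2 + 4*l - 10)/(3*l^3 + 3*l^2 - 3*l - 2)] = (3*l^6 + 6*l^5 - 42*l^4 + 10*l^3 + 108*l^2 + 44*l - 38)/(9*l^6 + 18*l^5 - 9*l^4 - 30*l^3 - 3*l^2 + 12*l + 4)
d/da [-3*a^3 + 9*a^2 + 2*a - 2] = -9*a^2 + 18*a + 2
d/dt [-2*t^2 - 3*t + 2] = -4*t - 3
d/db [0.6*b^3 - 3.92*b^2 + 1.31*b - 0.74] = 1.8*b^2 - 7.84*b + 1.31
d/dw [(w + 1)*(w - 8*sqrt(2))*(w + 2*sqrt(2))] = 3*w^2 - 12*sqrt(2)*w + 2*w - 32 - 6*sqrt(2)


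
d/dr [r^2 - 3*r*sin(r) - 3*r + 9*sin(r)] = -3*r*cos(r) + 2*r - 3*sin(r) + 9*cos(r) - 3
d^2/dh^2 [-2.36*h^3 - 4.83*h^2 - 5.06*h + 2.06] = -14.16*h - 9.66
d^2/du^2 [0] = 0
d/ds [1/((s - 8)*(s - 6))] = 2*(7 - s)/(s^4 - 28*s^3 + 292*s^2 - 1344*s + 2304)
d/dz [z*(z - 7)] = 2*z - 7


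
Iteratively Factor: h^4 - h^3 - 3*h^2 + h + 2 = (h - 1)*(h^3 - 3*h - 2) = (h - 1)*(h + 1)*(h^2 - h - 2) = (h - 1)*(h + 1)^2*(h - 2)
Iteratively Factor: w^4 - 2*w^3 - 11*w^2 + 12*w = (w - 4)*(w^3 + 2*w^2 - 3*w) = w*(w - 4)*(w^2 + 2*w - 3) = w*(w - 4)*(w + 3)*(w - 1)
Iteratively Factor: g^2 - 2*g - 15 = (g - 5)*(g + 3)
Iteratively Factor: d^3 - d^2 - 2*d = (d + 1)*(d^2 - 2*d) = d*(d + 1)*(d - 2)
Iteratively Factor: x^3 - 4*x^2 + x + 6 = (x + 1)*(x^2 - 5*x + 6) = (x - 2)*(x + 1)*(x - 3)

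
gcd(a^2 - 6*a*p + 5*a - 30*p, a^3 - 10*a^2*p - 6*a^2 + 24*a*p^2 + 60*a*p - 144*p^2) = -a + 6*p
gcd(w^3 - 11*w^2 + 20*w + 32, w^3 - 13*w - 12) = w^2 - 3*w - 4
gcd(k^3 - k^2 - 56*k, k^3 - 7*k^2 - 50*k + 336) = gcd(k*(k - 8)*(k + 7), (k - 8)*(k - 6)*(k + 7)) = k^2 - k - 56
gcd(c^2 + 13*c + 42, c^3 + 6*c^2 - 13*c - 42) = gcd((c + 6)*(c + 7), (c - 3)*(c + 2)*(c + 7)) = c + 7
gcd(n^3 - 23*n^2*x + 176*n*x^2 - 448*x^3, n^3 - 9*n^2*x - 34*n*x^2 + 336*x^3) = n^2 - 15*n*x + 56*x^2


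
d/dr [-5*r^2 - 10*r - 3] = -10*r - 10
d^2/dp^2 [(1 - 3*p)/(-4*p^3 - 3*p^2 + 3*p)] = 6*(48*p^5 + 4*p^4 - 11*p^3 + 3*p^2 + 9*p - 3)/(p^3*(64*p^6 + 144*p^5 - 36*p^4 - 189*p^3 + 27*p^2 + 81*p - 27))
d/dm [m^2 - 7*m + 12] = 2*m - 7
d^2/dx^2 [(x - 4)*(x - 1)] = 2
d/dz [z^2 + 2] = 2*z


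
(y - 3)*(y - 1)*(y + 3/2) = y^3 - 5*y^2/2 - 3*y + 9/2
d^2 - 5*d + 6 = (d - 3)*(d - 2)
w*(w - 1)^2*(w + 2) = w^4 - 3*w^2 + 2*w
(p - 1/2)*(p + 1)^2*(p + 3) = p^4 + 9*p^3/2 + 9*p^2/2 - p/2 - 3/2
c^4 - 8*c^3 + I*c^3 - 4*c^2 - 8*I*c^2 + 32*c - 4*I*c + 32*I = (c - 8)*(c - 2)*(c + 2)*(c + I)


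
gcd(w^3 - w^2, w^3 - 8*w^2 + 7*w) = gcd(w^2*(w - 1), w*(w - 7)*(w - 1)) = w^2 - w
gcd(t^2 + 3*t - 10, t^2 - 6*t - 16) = 1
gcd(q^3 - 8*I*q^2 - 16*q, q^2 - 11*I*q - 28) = q - 4*I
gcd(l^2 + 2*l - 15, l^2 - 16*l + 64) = 1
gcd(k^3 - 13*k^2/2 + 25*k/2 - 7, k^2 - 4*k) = 1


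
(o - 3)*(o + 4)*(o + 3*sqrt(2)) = o^3 + o^2 + 3*sqrt(2)*o^2 - 12*o + 3*sqrt(2)*o - 36*sqrt(2)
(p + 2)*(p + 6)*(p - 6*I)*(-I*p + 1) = -I*p^4 - 5*p^3 - 8*I*p^3 - 40*p^2 - 18*I*p^2 - 60*p - 48*I*p - 72*I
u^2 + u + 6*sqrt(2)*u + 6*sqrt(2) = (u + 1)*(u + 6*sqrt(2))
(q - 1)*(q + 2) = q^2 + q - 2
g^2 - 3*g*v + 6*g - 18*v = (g + 6)*(g - 3*v)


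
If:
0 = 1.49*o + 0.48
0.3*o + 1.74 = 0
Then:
No Solution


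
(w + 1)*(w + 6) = w^2 + 7*w + 6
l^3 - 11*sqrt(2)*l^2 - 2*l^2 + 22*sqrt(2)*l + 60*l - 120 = (l - 2)*(l - 6*sqrt(2))*(l - 5*sqrt(2))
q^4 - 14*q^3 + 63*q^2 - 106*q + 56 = (q - 7)*(q - 4)*(q - 2)*(q - 1)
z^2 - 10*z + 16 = (z - 8)*(z - 2)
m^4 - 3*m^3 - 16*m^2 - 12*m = m*(m - 6)*(m + 1)*(m + 2)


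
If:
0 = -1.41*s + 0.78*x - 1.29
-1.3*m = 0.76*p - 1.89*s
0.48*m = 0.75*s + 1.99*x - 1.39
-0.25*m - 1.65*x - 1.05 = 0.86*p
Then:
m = 2.35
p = -4.46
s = -0.18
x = 1.33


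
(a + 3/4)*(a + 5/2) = a^2 + 13*a/4 + 15/8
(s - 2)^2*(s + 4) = s^3 - 12*s + 16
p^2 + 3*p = p*(p + 3)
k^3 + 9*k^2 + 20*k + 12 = (k + 1)*(k + 2)*(k + 6)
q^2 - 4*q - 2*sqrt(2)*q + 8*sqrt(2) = (q - 4)*(q - 2*sqrt(2))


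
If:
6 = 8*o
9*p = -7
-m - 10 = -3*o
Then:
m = -31/4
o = 3/4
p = -7/9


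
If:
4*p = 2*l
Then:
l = 2*p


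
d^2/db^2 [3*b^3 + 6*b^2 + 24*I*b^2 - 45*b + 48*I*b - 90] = 18*b + 12 + 48*I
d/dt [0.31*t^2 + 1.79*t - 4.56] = 0.62*t + 1.79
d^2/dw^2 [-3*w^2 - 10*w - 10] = -6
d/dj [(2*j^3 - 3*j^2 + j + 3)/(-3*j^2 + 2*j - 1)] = (-6*j^4 + 8*j^3 - 9*j^2 + 24*j - 7)/(9*j^4 - 12*j^3 + 10*j^2 - 4*j + 1)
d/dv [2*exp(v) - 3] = 2*exp(v)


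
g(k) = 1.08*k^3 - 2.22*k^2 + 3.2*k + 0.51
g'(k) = 3.24*k^2 - 4.44*k + 3.2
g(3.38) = 27.67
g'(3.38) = 25.21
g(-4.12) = -125.89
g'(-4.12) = 76.49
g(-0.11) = 0.13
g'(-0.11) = 3.73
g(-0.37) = -1.03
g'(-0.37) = 5.29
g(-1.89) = -20.76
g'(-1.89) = 23.17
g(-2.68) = -44.80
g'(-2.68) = 38.37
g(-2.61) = -42.17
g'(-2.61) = 36.86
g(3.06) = 20.46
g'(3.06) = 19.95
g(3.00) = 19.29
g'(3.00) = 19.04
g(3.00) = 19.29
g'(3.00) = 19.04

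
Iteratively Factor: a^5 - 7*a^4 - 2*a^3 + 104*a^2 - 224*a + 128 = (a - 2)*(a^4 - 5*a^3 - 12*a^2 + 80*a - 64) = (a - 4)*(a - 2)*(a^3 - a^2 - 16*a + 16) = (a - 4)*(a - 2)*(a + 4)*(a^2 - 5*a + 4) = (a - 4)*(a - 2)*(a - 1)*(a + 4)*(a - 4)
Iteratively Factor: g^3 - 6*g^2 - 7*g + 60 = (g - 5)*(g^2 - g - 12) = (g - 5)*(g + 3)*(g - 4)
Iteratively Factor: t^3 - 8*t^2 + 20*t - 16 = (t - 4)*(t^2 - 4*t + 4) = (t - 4)*(t - 2)*(t - 2)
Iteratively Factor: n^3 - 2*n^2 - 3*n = (n)*(n^2 - 2*n - 3) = n*(n - 3)*(n + 1)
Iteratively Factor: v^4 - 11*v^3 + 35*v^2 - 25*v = (v - 5)*(v^3 - 6*v^2 + 5*v) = v*(v - 5)*(v^2 - 6*v + 5) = v*(v - 5)^2*(v - 1)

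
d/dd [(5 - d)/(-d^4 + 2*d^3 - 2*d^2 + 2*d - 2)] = (d^4 - 2*d^3 + 2*d^2 - 2*d - 2*(d - 5)*(2*d^3 - 3*d^2 + 2*d - 1) + 2)/(d^4 - 2*d^3 + 2*d^2 - 2*d + 2)^2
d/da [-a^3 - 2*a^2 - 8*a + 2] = -3*a^2 - 4*a - 8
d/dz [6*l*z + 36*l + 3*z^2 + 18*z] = 6*l + 6*z + 18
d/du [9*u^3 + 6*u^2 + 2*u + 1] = 27*u^2 + 12*u + 2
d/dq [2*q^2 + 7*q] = 4*q + 7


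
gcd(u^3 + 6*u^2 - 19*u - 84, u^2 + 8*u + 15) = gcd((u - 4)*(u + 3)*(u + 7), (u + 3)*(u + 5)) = u + 3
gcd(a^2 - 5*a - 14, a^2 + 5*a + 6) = a + 2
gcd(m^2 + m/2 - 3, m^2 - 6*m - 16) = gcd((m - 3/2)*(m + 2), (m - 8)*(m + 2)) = m + 2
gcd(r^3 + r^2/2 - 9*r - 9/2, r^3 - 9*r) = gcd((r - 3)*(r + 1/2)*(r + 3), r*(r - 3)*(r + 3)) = r^2 - 9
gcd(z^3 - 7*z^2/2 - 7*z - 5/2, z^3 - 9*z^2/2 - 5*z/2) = z^2 - 9*z/2 - 5/2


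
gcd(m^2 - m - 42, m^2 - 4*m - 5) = 1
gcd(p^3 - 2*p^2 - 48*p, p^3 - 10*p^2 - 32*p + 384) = p^2 - 2*p - 48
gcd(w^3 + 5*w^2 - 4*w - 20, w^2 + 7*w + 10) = w^2 + 7*w + 10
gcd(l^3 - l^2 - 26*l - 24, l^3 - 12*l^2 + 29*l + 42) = l^2 - 5*l - 6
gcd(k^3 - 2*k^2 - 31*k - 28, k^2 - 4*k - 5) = k + 1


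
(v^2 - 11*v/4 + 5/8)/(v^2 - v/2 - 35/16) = 2*(-8*v^2 + 22*v - 5)/(-16*v^2 + 8*v + 35)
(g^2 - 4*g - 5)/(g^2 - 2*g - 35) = (-g^2 + 4*g + 5)/(-g^2 + 2*g + 35)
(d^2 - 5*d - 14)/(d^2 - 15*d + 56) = (d + 2)/(d - 8)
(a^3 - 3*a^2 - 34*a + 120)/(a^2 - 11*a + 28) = (a^2 + a - 30)/(a - 7)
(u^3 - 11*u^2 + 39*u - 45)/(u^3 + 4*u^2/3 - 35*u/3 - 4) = 3*(u^2 - 8*u + 15)/(3*u^2 + 13*u + 4)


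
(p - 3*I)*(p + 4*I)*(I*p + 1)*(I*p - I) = -p^4 + p^3 - 13*p^2 + 13*p + 12*I*p - 12*I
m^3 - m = m*(m - 1)*(m + 1)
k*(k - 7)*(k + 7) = k^3 - 49*k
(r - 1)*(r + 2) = r^2 + r - 2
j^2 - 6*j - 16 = (j - 8)*(j + 2)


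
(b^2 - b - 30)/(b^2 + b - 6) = (b^2 - b - 30)/(b^2 + b - 6)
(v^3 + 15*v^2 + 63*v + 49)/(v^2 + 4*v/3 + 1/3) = 3*(v^2 + 14*v + 49)/(3*v + 1)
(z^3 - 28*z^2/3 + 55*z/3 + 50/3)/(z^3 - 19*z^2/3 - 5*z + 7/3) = (3*z^3 - 28*z^2 + 55*z + 50)/(3*z^3 - 19*z^2 - 15*z + 7)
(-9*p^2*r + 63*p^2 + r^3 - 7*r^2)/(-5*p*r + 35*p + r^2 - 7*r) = (9*p^2 - r^2)/(5*p - r)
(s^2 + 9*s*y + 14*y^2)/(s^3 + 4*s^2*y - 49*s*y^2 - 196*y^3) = (-s - 2*y)/(-s^2 + 3*s*y + 28*y^2)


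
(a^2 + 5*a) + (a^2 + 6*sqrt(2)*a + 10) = 2*a^2 + 5*a + 6*sqrt(2)*a + 10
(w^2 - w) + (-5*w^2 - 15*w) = -4*w^2 - 16*w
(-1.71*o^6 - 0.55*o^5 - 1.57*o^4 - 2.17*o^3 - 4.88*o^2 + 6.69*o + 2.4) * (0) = 0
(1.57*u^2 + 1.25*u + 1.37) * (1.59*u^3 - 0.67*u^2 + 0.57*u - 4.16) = 2.4963*u^5 + 0.9356*u^4 + 2.2357*u^3 - 6.7366*u^2 - 4.4191*u - 5.6992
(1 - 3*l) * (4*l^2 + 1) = -12*l^3 + 4*l^2 - 3*l + 1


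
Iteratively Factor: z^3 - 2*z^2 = (z - 2)*(z^2) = z*(z - 2)*(z)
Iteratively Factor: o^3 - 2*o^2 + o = (o - 1)*(o^2 - o) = (o - 1)^2*(o)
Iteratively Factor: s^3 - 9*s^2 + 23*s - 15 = (s - 5)*(s^2 - 4*s + 3) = (s - 5)*(s - 1)*(s - 3)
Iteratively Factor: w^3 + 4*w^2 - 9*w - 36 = (w + 4)*(w^2 - 9) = (w + 3)*(w + 4)*(w - 3)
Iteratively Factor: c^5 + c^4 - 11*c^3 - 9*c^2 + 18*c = (c)*(c^4 + c^3 - 11*c^2 - 9*c + 18) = c*(c - 3)*(c^3 + 4*c^2 + c - 6) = c*(c - 3)*(c - 1)*(c^2 + 5*c + 6) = c*(c - 3)*(c - 1)*(c + 2)*(c + 3)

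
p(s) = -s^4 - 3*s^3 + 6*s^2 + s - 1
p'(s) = -4*s^3 - 9*s^2 + 12*s + 1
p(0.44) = 0.31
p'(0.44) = 4.20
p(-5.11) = -130.98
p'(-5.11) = 238.40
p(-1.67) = 20.26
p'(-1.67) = -25.51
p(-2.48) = 41.35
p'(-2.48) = -23.10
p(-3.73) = 40.86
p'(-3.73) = 38.60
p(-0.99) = 5.84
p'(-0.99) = -15.82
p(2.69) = -65.65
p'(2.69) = -109.71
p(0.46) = 0.39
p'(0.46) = 4.23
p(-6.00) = -439.00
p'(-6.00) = 469.00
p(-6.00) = -439.00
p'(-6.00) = 469.00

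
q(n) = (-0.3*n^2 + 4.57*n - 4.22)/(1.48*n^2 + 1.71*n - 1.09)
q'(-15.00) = -0.02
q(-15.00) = -0.46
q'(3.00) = -0.08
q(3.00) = 0.39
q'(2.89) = -0.08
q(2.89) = 0.40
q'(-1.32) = -47.07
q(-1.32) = 14.02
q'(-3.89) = -0.74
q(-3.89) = -1.81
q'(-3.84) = -0.77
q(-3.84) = -1.85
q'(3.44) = -0.08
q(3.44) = 0.36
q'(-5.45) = -0.25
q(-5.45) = -1.13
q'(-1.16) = -19.48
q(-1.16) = 9.17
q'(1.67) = 0.11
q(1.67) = 0.44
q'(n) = (4.57 - 0.6*n)/(1.48*n^2 + 1.71*n - 1.09) + (-2.96*n - 1.71)*(-0.3*n^2 + 4.57*n - 4.22)/(1.48*n^2 + 1.71*n - 1.09)^2 = (-7.2766*n^2 + 13.1452*n + 2.2349)/(2.1904*n^4 + 5.0616*n^3 - 0.302300000000001*n^2 - 3.7278*n + 1.1881)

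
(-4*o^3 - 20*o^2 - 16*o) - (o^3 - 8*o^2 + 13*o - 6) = -5*o^3 - 12*o^2 - 29*o + 6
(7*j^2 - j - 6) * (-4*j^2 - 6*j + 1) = -28*j^4 - 38*j^3 + 37*j^2 + 35*j - 6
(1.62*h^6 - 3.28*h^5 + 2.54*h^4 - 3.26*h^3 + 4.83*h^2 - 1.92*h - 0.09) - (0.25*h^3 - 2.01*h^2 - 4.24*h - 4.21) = 1.62*h^6 - 3.28*h^5 + 2.54*h^4 - 3.51*h^3 + 6.84*h^2 + 2.32*h + 4.12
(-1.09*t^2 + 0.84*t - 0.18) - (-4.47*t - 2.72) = -1.09*t^2 + 5.31*t + 2.54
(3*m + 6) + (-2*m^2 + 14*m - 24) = -2*m^2 + 17*m - 18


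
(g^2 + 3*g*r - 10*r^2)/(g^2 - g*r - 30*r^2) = (-g + 2*r)/(-g + 6*r)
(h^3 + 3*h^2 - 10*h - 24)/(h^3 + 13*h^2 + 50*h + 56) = (h - 3)/(h + 7)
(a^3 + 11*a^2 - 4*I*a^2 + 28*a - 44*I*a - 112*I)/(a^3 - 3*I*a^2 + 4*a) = (a^2 + 11*a + 28)/(a*(a + I))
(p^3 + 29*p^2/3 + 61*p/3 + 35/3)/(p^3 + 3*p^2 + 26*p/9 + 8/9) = 3*(3*p^2 + 26*p + 35)/(9*p^2 + 18*p + 8)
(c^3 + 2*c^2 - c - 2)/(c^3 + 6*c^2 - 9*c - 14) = (c^2 + c - 2)/(c^2 + 5*c - 14)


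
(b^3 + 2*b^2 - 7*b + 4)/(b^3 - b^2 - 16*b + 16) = (b - 1)/(b - 4)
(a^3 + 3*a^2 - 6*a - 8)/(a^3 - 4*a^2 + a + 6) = (a + 4)/(a - 3)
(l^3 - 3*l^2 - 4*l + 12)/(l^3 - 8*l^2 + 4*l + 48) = (l^2 - 5*l + 6)/(l^2 - 10*l + 24)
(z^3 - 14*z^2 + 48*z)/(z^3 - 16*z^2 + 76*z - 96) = z/(z - 2)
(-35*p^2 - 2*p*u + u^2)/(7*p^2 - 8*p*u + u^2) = (-5*p - u)/(p - u)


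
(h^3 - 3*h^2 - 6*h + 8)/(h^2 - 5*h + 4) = h + 2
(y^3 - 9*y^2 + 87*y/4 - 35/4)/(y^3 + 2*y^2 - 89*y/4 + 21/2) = (y - 5)/(y + 6)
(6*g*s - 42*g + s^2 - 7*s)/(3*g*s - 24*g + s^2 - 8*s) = (6*g*s - 42*g + s^2 - 7*s)/(3*g*s - 24*g + s^2 - 8*s)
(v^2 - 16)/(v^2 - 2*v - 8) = (v + 4)/(v + 2)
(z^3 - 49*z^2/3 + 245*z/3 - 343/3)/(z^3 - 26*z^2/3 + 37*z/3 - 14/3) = (3*z^2 - 28*z + 49)/(3*z^2 - 5*z + 2)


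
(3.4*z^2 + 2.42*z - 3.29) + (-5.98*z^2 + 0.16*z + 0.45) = -2.58*z^2 + 2.58*z - 2.84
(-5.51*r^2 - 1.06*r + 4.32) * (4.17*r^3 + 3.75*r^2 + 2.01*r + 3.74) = -22.9767*r^5 - 25.0827*r^4 + 2.9643*r^3 - 6.538*r^2 + 4.7188*r + 16.1568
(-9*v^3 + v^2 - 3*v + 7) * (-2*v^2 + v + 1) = 18*v^5 - 11*v^4 - 2*v^3 - 16*v^2 + 4*v + 7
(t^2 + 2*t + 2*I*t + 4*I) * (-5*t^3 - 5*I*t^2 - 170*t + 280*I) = -5*t^5 - 10*t^4 - 15*I*t^4 - 160*t^3 - 30*I*t^3 - 320*t^2 - 60*I*t^2 - 560*t - 120*I*t - 1120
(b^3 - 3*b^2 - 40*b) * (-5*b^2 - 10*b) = -5*b^5 + 5*b^4 + 230*b^3 + 400*b^2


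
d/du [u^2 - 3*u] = 2*u - 3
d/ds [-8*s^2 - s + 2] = -16*s - 1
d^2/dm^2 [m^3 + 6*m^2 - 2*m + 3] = 6*m + 12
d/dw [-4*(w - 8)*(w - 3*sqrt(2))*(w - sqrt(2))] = -12*w^2 + 32*sqrt(2)*w + 64*w - 128*sqrt(2) - 24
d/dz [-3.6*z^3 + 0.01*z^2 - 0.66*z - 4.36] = -10.8*z^2 + 0.02*z - 0.66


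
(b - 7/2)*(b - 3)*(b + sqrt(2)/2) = b^3 - 13*b^2/2 + sqrt(2)*b^2/2 - 13*sqrt(2)*b/4 + 21*b/2 + 21*sqrt(2)/4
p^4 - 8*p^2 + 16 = (p - 2)^2*(p + 2)^2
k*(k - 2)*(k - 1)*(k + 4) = k^4 + k^3 - 10*k^2 + 8*k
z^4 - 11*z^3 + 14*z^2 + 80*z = z*(z - 8)*(z - 5)*(z + 2)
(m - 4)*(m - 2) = m^2 - 6*m + 8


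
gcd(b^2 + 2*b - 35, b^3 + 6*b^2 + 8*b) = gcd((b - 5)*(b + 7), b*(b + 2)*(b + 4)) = 1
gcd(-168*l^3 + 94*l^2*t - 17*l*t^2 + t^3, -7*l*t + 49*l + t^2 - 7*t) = -7*l + t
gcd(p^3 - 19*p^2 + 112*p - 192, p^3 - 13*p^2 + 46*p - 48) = p^2 - 11*p + 24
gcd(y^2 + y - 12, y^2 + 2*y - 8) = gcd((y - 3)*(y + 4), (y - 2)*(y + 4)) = y + 4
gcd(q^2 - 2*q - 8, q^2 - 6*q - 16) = q + 2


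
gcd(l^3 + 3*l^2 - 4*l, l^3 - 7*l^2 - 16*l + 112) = l + 4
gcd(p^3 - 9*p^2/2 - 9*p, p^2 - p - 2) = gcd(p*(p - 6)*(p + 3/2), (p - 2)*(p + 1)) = 1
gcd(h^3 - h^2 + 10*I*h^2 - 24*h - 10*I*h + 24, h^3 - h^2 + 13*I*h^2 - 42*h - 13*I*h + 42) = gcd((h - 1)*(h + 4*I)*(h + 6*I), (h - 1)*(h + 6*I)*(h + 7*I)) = h^2 + h*(-1 + 6*I) - 6*I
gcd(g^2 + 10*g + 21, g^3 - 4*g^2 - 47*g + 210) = g + 7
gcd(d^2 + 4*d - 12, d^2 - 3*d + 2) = d - 2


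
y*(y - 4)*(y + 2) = y^3 - 2*y^2 - 8*y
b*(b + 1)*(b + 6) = b^3 + 7*b^2 + 6*b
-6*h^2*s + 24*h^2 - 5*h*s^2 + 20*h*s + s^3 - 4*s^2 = (-6*h + s)*(h + s)*(s - 4)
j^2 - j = j*(j - 1)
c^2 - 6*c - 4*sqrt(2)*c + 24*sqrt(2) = (c - 6)*(c - 4*sqrt(2))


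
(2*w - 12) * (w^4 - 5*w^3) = 2*w^5 - 22*w^4 + 60*w^3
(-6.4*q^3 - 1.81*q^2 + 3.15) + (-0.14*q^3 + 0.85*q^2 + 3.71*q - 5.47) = -6.54*q^3 - 0.96*q^2 + 3.71*q - 2.32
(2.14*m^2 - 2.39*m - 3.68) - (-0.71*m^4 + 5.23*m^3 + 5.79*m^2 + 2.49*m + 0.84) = 0.71*m^4 - 5.23*m^3 - 3.65*m^2 - 4.88*m - 4.52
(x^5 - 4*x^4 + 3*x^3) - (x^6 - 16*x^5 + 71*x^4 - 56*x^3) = -x^6 + 17*x^5 - 75*x^4 + 59*x^3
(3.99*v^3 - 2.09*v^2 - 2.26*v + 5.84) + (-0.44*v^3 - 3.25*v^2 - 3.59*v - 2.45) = 3.55*v^3 - 5.34*v^2 - 5.85*v + 3.39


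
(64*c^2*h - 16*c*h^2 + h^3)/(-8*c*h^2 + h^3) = (-8*c + h)/h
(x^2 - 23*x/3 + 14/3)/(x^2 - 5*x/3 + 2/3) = (x - 7)/(x - 1)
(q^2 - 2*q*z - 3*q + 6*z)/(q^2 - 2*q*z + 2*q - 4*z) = (q - 3)/(q + 2)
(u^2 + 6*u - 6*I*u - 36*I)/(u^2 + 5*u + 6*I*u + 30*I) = (u^2 + 6*u*(1 - I) - 36*I)/(u^2 + u*(5 + 6*I) + 30*I)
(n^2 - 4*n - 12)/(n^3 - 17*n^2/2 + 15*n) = 2*(n + 2)/(n*(2*n - 5))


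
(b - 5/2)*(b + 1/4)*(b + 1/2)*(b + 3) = b^4 + 5*b^3/4 - 7*b^2 - 89*b/16 - 15/16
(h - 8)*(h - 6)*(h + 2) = h^3 - 12*h^2 + 20*h + 96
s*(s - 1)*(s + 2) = s^3 + s^2 - 2*s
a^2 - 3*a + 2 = (a - 2)*(a - 1)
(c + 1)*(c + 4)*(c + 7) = c^3 + 12*c^2 + 39*c + 28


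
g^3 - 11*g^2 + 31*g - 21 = (g - 7)*(g - 3)*(g - 1)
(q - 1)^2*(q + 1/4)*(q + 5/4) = q^4 - q^3/2 - 27*q^2/16 + 7*q/8 + 5/16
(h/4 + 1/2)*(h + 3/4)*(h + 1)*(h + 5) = h^4/4 + 35*h^3/16 + 23*h^2/4 + 91*h/16 + 15/8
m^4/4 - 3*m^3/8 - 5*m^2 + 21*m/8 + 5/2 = (m/4 + 1)*(m - 5)*(m - 1)*(m + 1/2)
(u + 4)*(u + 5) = u^2 + 9*u + 20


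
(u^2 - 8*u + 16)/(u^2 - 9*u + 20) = (u - 4)/(u - 5)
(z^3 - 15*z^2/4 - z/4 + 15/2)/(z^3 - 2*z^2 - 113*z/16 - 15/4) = 4*(z^2 - 5*z + 6)/(4*z^2 - 13*z - 12)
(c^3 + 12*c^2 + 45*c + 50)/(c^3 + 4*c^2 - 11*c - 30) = (c + 5)/(c - 3)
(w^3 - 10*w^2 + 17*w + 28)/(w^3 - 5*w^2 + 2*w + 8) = (w - 7)/(w - 2)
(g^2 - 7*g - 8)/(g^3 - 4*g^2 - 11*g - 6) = (g - 8)/(g^2 - 5*g - 6)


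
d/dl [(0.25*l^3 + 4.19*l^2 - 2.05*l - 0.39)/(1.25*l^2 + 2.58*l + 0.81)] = (0.3125*l^4 + 1.29*l^3 + 13.9802*l^2 + 7.7628*l - 0.6543)/(1.5625*l^4 + 6.45*l^3 + 8.6814*l^2 + 4.1796*l + 0.6561)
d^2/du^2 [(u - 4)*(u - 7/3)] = 2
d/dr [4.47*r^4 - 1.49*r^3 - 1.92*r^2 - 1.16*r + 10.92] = 17.88*r^3 - 4.47*r^2 - 3.84*r - 1.16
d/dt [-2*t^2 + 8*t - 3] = 8 - 4*t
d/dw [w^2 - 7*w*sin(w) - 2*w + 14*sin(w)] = -7*w*cos(w) + 2*w - 7*sin(w) + 14*cos(w) - 2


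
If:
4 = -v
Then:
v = -4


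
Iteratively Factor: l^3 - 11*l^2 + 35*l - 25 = (l - 5)*(l^2 - 6*l + 5) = (l - 5)*(l - 1)*(l - 5)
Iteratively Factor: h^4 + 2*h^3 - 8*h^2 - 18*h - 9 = (h + 1)*(h^3 + h^2 - 9*h - 9) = (h - 3)*(h + 1)*(h^2 + 4*h + 3) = (h - 3)*(h + 1)^2*(h + 3)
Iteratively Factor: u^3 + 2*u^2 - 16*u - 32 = (u + 4)*(u^2 - 2*u - 8) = (u - 4)*(u + 4)*(u + 2)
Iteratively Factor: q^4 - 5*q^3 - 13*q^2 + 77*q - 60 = (q - 5)*(q^3 - 13*q + 12) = (q - 5)*(q + 4)*(q^2 - 4*q + 3) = (q - 5)*(q - 1)*(q + 4)*(q - 3)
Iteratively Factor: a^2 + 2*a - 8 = (a - 2)*(a + 4)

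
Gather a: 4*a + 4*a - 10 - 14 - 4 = 8*a - 28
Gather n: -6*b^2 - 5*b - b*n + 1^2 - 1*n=-6*b^2 - 5*b + n*(-b - 1) + 1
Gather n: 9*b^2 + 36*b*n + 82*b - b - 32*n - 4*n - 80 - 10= 9*b^2 + 81*b + n*(36*b - 36) - 90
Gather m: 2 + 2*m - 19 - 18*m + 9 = -16*m - 8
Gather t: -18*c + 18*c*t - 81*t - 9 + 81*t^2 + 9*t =-18*c + 81*t^2 + t*(18*c - 72) - 9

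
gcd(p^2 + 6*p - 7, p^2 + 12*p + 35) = p + 7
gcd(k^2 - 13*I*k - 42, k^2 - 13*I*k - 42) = k^2 - 13*I*k - 42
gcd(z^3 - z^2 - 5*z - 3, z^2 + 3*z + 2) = z + 1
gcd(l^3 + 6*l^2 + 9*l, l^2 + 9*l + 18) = l + 3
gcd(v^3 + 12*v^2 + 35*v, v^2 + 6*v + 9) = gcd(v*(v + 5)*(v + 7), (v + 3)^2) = 1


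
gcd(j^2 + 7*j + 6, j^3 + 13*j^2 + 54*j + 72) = j + 6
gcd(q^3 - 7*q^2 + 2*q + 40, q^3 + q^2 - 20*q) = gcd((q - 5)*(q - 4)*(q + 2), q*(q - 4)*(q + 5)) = q - 4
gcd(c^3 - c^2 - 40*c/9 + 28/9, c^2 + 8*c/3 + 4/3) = c + 2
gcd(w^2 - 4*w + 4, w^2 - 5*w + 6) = w - 2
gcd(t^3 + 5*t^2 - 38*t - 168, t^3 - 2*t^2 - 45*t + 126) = t^2 + t - 42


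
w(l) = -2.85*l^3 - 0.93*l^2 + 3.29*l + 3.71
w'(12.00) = -1250.23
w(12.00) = -5015.53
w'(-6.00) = -293.35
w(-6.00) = 566.09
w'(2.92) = -75.04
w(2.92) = -65.57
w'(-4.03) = -128.07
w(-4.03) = 161.88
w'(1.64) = -22.76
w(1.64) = -5.97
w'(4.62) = -187.80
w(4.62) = -281.98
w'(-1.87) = -23.13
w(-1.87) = 12.94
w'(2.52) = -55.69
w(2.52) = -39.51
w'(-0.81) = -0.81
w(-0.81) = 1.95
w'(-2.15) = -32.23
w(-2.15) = 20.66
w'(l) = -8.55*l^2 - 1.86*l + 3.29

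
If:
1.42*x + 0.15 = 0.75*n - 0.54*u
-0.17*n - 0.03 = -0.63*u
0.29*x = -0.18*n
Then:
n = 0.12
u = 0.08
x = -0.07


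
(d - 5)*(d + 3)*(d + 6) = d^3 + 4*d^2 - 27*d - 90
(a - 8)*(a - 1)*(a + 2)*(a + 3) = a^4 - 4*a^3 - 31*a^2 - 14*a + 48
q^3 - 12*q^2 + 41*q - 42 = (q - 7)*(q - 3)*(q - 2)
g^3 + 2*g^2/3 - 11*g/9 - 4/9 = (g - 1)*(g + 1/3)*(g + 4/3)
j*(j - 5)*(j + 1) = j^3 - 4*j^2 - 5*j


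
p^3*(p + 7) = p^4 + 7*p^3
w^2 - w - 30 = (w - 6)*(w + 5)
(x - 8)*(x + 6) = x^2 - 2*x - 48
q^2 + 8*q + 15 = (q + 3)*(q + 5)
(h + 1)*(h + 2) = h^2 + 3*h + 2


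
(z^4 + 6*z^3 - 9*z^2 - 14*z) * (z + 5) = z^5 + 11*z^4 + 21*z^3 - 59*z^2 - 70*z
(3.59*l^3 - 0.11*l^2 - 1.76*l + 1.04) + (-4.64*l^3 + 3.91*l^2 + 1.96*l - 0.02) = -1.05*l^3 + 3.8*l^2 + 0.2*l + 1.02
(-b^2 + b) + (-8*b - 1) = -b^2 - 7*b - 1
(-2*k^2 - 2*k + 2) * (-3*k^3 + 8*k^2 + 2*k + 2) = 6*k^5 - 10*k^4 - 26*k^3 + 8*k^2 + 4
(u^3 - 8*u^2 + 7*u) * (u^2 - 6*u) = u^5 - 14*u^4 + 55*u^3 - 42*u^2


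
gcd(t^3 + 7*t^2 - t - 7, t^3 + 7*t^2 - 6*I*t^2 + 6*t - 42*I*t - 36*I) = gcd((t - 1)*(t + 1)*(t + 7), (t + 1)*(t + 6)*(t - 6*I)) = t + 1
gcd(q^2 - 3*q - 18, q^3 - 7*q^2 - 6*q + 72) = q^2 - 3*q - 18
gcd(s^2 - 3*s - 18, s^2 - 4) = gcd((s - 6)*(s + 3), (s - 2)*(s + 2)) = 1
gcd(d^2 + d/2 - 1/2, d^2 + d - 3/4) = d - 1/2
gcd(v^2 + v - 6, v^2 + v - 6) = v^2 + v - 6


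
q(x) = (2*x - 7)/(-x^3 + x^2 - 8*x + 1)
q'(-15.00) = 0.00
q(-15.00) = -0.00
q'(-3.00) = -0.11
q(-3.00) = -0.21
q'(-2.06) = -0.23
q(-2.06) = -0.37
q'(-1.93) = -0.26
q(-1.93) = -0.40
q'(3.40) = -0.04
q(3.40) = 0.00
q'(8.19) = 0.00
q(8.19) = -0.02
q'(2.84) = -0.08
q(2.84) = 0.04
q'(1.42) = -0.55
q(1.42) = 0.37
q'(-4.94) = -0.03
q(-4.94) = -0.09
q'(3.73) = -0.03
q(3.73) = -0.01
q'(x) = (2*x - 7)*(3*x^2 - 2*x + 8)/(-x^3 + x^2 - 8*x + 1)^2 + 2/(-x^3 + x^2 - 8*x + 1)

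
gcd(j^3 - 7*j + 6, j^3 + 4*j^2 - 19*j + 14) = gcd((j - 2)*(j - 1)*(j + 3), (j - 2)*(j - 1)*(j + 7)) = j^2 - 3*j + 2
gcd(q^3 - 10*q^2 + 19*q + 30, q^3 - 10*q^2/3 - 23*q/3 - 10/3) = q^2 - 4*q - 5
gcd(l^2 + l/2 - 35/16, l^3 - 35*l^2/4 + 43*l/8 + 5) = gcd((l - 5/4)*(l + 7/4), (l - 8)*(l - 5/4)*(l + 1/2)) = l - 5/4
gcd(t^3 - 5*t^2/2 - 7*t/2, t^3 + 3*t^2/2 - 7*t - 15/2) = t + 1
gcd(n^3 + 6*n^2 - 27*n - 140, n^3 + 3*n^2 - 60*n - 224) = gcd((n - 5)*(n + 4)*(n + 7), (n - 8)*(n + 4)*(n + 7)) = n^2 + 11*n + 28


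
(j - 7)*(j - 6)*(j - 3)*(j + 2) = j^4 - 14*j^3 + 49*j^2 + 36*j - 252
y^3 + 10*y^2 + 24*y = y*(y + 4)*(y + 6)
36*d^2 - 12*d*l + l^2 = (-6*d + l)^2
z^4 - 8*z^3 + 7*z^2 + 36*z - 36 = (z - 6)*(z - 3)*(z - 1)*(z + 2)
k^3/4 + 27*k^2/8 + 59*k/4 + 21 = (k/4 + 1)*(k + 7/2)*(k + 6)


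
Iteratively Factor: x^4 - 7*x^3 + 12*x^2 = (x)*(x^3 - 7*x^2 + 12*x) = x^2*(x^2 - 7*x + 12) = x^2*(x - 4)*(x - 3)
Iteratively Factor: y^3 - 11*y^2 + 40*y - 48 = (y - 3)*(y^2 - 8*y + 16) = (y - 4)*(y - 3)*(y - 4)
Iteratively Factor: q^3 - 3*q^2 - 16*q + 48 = (q - 3)*(q^2 - 16) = (q - 3)*(q + 4)*(q - 4)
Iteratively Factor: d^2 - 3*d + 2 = (d - 1)*(d - 2)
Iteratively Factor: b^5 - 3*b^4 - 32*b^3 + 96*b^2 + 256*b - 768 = (b + 4)*(b^4 - 7*b^3 - 4*b^2 + 112*b - 192) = (b - 4)*(b + 4)*(b^3 - 3*b^2 - 16*b + 48) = (b - 4)^2*(b + 4)*(b^2 + b - 12) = (b - 4)^2*(b - 3)*(b + 4)*(b + 4)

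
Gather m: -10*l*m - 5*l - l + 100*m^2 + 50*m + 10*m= -6*l + 100*m^2 + m*(60 - 10*l)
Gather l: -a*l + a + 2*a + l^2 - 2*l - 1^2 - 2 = 3*a + l^2 + l*(-a - 2) - 3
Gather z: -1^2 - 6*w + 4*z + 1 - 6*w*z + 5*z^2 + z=-6*w + 5*z^2 + z*(5 - 6*w)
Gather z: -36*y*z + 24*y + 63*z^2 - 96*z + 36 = 24*y + 63*z^2 + z*(-36*y - 96) + 36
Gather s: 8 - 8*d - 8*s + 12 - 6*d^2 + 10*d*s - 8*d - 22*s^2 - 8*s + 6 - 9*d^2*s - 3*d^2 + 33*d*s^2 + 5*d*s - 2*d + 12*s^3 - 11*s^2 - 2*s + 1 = -9*d^2 - 18*d + 12*s^3 + s^2*(33*d - 33) + s*(-9*d^2 + 15*d - 18) + 27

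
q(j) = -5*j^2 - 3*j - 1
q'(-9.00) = 87.00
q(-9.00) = -379.00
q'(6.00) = -63.00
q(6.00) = -199.00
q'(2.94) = -32.40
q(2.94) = -53.04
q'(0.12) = -4.20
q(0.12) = -1.43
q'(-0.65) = 3.50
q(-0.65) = -1.16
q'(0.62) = -9.20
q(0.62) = -4.78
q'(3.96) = -42.60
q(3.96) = -91.29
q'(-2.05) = 17.50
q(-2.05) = -15.86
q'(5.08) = -53.80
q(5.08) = -145.27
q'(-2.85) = 25.50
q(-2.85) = -33.06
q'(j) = -10*j - 3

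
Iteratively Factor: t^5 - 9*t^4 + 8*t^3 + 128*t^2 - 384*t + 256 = (t - 4)*(t^4 - 5*t^3 - 12*t^2 + 80*t - 64) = (t - 4)*(t - 1)*(t^3 - 4*t^2 - 16*t + 64) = (t - 4)^2*(t - 1)*(t^2 - 16) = (t - 4)^2*(t - 1)*(t + 4)*(t - 4)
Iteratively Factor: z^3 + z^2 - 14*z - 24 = (z + 2)*(z^2 - z - 12) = (z - 4)*(z + 2)*(z + 3)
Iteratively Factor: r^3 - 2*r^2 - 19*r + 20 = (r - 5)*(r^2 + 3*r - 4) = (r - 5)*(r - 1)*(r + 4)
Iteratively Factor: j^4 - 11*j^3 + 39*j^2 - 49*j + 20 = (j - 1)*(j^3 - 10*j^2 + 29*j - 20) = (j - 5)*(j - 1)*(j^2 - 5*j + 4) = (j - 5)*(j - 1)^2*(j - 4)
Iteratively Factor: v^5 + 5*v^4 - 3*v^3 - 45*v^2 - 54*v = (v + 3)*(v^4 + 2*v^3 - 9*v^2 - 18*v) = (v - 3)*(v + 3)*(v^3 + 5*v^2 + 6*v) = (v - 3)*(v + 2)*(v + 3)*(v^2 + 3*v) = (v - 3)*(v + 2)*(v + 3)^2*(v)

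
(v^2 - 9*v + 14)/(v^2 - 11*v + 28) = (v - 2)/(v - 4)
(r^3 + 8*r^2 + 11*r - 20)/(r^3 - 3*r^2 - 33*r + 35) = (r + 4)/(r - 7)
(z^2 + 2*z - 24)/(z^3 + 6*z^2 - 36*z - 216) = (z - 4)/(z^2 - 36)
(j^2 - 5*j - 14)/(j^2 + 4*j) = (j^2 - 5*j - 14)/(j*(j + 4))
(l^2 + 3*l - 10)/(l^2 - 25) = (l - 2)/(l - 5)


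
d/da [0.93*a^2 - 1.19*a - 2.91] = 1.86*a - 1.19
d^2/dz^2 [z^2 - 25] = 2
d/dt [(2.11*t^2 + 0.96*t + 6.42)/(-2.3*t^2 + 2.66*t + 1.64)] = (7.8206*t^2 + 36.4528*t - 15.5028)/(5.29*t^4 - 12.236*t^3 - 0.468399999999998*t^2 + 8.7248*t + 2.6896)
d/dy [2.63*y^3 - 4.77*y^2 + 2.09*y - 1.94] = 7.89*y^2 - 9.54*y + 2.09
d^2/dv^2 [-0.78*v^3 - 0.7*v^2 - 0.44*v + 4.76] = -4.68*v - 1.4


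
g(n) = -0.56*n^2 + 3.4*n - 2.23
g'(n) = 3.4 - 1.12*n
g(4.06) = 2.34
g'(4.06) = -1.15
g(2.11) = 2.45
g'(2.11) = 1.04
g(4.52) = 1.70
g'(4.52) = -1.66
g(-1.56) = -8.90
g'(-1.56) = 5.15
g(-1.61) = -9.16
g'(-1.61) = 5.20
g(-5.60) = -38.83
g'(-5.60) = 9.67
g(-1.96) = -11.05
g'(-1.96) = 5.60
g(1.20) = 1.04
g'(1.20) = 2.06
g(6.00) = -1.99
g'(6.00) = -3.32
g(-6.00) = -42.79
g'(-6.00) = 10.12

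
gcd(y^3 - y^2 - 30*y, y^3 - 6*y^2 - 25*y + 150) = y^2 - y - 30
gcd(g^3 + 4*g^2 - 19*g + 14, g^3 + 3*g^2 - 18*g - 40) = 1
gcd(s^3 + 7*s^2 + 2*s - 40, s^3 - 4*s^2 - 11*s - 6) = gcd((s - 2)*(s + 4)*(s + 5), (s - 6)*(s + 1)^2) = 1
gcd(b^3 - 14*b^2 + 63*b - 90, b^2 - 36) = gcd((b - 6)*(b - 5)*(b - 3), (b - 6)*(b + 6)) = b - 6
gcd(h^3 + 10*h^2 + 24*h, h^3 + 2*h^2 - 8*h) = h^2 + 4*h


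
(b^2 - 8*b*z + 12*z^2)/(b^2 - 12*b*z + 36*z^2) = (-b + 2*z)/(-b + 6*z)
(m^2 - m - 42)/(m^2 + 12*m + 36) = (m - 7)/(m + 6)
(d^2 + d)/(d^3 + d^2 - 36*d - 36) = d/(d^2 - 36)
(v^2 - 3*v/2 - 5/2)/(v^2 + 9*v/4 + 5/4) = 2*(2*v - 5)/(4*v + 5)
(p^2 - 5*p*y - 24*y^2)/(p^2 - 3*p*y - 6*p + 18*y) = (p^2 - 5*p*y - 24*y^2)/(p^2 - 3*p*y - 6*p + 18*y)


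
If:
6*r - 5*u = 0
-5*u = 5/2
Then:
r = -5/12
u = -1/2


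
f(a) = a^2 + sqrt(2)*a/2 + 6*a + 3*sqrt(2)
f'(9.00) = 24.71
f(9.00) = 145.61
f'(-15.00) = -23.29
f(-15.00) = 128.64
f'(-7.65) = -8.59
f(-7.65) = 11.46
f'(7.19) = 21.09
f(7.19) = 104.16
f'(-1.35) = 4.01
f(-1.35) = -2.99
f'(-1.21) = 4.29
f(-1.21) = -2.41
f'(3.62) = 13.95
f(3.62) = 41.63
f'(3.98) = 14.67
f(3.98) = 46.78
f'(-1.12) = 4.47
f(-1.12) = -2.01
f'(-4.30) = -1.89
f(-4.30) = -6.11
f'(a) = 2*a + sqrt(2)/2 + 6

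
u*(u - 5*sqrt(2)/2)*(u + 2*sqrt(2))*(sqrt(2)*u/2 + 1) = sqrt(2)*u^4/2 + u^3/2 - 11*sqrt(2)*u^2/2 - 10*u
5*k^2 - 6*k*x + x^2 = (-5*k + x)*(-k + x)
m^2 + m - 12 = (m - 3)*(m + 4)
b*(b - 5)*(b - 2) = b^3 - 7*b^2 + 10*b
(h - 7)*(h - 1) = h^2 - 8*h + 7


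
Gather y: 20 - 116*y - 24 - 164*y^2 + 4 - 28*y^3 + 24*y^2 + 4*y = -28*y^3 - 140*y^2 - 112*y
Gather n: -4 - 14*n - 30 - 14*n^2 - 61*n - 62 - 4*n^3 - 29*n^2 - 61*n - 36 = -4*n^3 - 43*n^2 - 136*n - 132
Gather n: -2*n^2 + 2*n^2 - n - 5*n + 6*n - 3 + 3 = 0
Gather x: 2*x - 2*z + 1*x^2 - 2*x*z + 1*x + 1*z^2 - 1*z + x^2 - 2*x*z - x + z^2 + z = 2*x^2 + x*(2 - 4*z) + 2*z^2 - 2*z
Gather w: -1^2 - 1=-2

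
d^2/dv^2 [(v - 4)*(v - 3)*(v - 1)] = 6*v - 16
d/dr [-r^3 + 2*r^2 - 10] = r*(4 - 3*r)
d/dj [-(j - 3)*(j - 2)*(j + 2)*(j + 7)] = -4*j^3 - 12*j^2 + 50*j + 16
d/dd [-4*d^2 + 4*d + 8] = 4 - 8*d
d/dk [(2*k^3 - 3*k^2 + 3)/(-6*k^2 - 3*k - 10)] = 3*(-4*k^4 - 4*k^3 - 17*k^2 + 32*k + 3)/(36*k^4 + 36*k^3 + 129*k^2 + 60*k + 100)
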